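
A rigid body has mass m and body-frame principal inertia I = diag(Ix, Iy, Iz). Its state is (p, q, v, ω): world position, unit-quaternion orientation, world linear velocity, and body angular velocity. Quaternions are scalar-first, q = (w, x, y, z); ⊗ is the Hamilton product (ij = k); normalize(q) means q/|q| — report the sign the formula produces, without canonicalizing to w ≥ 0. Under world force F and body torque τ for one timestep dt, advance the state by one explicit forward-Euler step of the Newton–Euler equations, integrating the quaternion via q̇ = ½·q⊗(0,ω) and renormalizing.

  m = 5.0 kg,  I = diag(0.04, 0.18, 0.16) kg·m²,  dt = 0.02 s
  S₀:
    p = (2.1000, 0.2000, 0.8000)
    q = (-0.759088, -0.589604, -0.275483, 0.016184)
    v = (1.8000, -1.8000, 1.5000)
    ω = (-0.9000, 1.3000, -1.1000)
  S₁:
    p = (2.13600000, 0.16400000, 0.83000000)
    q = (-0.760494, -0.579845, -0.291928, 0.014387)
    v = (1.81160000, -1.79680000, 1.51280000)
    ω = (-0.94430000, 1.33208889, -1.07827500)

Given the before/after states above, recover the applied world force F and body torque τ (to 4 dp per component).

v₁ − v₀ = (0.01160000, 0.00320000, 0.01280000)
applied force F = (2.9000, 0.8000, 3.2000)
rate change Δω = (-0.04430000, 0.03208889, 0.02172500)
applied torque τ = (-0.0600, 0.1700, 0.0100)

F = (2.9000, 0.8000, 3.2000)
τ = (-0.0600, 0.1700, 0.0100)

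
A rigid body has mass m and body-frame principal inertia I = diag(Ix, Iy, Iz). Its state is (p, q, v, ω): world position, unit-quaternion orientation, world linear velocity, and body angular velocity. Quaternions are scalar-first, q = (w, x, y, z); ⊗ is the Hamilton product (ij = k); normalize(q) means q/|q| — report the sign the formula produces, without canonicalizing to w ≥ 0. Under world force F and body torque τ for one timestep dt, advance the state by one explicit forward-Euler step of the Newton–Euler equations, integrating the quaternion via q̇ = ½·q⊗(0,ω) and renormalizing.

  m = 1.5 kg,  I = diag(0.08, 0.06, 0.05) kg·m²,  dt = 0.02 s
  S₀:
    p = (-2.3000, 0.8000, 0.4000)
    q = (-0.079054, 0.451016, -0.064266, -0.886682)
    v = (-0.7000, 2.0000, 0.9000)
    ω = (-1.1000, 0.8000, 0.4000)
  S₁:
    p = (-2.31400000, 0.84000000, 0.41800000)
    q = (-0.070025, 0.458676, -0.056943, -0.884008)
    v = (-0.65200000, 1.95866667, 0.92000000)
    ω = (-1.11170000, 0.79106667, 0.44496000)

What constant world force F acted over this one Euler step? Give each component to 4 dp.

velocity change Δv = (0.04800000, -0.04133333, 0.02000000)
applied force F = (3.6000, -3.1000, 1.5000)

F = (3.6000, -3.1000, 1.5000)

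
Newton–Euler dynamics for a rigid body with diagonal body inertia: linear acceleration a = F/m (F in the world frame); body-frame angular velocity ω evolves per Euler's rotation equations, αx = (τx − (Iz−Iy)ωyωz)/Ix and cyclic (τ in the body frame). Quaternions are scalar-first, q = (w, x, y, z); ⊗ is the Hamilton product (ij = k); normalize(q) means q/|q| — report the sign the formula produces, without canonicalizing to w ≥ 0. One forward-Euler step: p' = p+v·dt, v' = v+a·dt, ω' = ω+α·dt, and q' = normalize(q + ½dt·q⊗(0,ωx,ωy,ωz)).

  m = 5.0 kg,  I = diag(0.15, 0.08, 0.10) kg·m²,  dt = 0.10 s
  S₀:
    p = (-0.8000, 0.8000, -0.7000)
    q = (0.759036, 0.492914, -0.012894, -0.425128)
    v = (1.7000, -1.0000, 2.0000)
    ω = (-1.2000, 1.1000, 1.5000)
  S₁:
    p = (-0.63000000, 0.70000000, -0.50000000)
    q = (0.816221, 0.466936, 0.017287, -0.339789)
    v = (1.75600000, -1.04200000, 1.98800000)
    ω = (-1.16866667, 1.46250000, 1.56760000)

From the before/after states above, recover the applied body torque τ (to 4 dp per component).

ω₁ − ω₀ = (0.03133333, 0.36250000, 0.06760000)
applied torque τ = (0.0800, 0.2000, 0.1600)

τ = (0.0800, 0.2000, 0.1600)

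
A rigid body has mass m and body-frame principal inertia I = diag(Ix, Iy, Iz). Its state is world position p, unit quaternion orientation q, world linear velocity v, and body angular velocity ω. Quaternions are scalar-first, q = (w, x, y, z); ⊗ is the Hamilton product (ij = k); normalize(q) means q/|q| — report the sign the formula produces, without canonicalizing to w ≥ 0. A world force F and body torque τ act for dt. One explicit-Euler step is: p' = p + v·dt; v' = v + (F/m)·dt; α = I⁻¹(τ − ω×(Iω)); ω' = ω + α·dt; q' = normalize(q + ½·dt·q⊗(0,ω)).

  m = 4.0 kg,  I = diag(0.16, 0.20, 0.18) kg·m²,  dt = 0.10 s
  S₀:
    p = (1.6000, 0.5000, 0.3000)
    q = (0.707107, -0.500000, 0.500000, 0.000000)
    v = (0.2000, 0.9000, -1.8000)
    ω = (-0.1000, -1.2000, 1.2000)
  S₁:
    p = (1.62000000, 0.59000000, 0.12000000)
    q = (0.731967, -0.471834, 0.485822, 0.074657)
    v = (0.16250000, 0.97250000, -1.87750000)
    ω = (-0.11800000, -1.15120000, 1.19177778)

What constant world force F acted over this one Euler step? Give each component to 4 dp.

F = (-1.5000, 2.9000, -3.1000)

velocity change Δv = (-0.03750000, 0.07250000, -0.07750000)
applied force F = (-1.5000, 2.9000, -3.1000)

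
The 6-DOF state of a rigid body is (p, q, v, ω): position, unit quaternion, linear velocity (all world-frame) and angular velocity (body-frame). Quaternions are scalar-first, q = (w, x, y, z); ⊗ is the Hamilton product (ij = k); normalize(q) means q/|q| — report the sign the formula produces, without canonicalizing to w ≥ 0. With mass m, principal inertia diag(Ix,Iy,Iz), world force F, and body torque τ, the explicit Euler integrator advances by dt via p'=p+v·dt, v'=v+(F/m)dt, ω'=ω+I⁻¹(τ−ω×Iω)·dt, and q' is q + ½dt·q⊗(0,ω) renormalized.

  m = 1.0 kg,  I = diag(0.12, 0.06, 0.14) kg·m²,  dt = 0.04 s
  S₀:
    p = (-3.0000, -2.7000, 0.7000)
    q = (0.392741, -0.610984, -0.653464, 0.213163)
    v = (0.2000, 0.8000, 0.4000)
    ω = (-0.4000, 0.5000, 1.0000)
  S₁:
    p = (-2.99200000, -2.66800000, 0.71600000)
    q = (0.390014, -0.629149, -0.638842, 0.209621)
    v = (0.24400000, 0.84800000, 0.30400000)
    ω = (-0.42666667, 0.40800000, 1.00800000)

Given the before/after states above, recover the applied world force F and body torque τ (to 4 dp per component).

F = (1.1000, 1.2000, -2.4000)
τ = (-0.0400, -0.1300, 0.0400)

v₁ − v₀ = (0.04400000, 0.04800000, -0.09600000)
applied force F = (1.1000, 1.2000, -2.4000)
rate change Δω = (-0.02666667, -0.09200000, 0.00800000)
ω₀×(Iω₀) = (0.0400, 0.0080, 0.0120)
applied torque τ = (-0.0400, -0.1300, 0.0400)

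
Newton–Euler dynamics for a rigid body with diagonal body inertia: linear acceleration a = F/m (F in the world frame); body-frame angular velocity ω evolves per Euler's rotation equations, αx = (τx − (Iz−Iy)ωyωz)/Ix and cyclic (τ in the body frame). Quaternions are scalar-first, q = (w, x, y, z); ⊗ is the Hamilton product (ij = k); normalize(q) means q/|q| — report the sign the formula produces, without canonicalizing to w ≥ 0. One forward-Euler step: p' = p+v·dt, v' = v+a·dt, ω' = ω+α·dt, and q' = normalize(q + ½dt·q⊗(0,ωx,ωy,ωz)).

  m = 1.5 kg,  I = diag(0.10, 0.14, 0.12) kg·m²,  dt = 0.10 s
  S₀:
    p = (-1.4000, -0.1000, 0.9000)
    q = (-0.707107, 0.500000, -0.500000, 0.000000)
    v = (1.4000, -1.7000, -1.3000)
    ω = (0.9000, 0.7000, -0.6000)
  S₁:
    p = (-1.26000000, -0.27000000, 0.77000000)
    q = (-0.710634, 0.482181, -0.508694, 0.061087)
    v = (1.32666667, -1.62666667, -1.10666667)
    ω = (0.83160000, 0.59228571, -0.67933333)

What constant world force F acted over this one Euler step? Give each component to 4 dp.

F = (-1.1000, 1.1000, 2.9000)

v₁ − v₀ = (-0.07333333, 0.07333333, 0.19333333)
applied force F = (-1.1000, 1.1000, 2.9000)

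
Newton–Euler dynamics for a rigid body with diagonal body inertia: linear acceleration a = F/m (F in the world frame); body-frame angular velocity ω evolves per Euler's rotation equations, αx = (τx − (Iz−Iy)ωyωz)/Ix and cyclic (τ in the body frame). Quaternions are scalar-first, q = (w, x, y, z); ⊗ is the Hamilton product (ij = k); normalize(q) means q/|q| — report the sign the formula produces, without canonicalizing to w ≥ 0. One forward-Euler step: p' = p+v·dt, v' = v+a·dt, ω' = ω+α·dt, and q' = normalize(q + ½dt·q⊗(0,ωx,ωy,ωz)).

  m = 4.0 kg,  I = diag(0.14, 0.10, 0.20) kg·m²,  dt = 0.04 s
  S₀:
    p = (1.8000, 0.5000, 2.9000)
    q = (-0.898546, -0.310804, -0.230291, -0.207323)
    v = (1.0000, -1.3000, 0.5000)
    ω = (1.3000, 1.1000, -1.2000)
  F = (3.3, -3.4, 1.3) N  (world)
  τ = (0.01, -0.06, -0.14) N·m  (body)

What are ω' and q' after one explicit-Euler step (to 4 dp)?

angular accel α = (1.0143, -1.5360, -0.4140)
ω + α·dt = (1.3406, 1.0386, -1.2166)
Hamilton product q⊗(0,ω) = (0.4085777, -0.6637053, -1.6308853, 1.0357491)
updated quaternion q' = (-0.8896, -0.3238, -0.2627, -0.1864)

ω' = (1.3406, 1.0386, -1.2166)
q' = (-0.8896, -0.3238, -0.2627, -0.1864)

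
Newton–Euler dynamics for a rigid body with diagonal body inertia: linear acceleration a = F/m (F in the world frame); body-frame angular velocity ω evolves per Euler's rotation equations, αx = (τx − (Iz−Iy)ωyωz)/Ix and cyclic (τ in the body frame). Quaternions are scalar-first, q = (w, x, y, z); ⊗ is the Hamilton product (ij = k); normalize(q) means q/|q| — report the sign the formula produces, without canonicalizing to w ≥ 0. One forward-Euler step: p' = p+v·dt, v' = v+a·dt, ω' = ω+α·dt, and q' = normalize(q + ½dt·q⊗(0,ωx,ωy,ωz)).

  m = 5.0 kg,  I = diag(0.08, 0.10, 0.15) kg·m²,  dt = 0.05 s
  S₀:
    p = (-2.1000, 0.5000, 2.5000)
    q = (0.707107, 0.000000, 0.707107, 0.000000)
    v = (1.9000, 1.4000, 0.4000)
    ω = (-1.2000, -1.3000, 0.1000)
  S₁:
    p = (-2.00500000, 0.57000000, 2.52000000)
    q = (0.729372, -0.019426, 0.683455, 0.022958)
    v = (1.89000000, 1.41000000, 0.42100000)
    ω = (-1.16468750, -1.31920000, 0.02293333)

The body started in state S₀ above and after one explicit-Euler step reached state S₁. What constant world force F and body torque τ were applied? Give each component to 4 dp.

ω₁ − ω₀ = (0.03531250, -0.01920000, -0.07706667)
applied torque τ = (0.0500, -0.0300, -0.2000)
v₁ − v₀ = (-0.01000000, 0.01000000, 0.02100000)
applied force F = (-1.0000, 1.0000, 2.1000)

F = (-1.0000, 1.0000, 2.1000)
τ = (0.0500, -0.0300, -0.2000)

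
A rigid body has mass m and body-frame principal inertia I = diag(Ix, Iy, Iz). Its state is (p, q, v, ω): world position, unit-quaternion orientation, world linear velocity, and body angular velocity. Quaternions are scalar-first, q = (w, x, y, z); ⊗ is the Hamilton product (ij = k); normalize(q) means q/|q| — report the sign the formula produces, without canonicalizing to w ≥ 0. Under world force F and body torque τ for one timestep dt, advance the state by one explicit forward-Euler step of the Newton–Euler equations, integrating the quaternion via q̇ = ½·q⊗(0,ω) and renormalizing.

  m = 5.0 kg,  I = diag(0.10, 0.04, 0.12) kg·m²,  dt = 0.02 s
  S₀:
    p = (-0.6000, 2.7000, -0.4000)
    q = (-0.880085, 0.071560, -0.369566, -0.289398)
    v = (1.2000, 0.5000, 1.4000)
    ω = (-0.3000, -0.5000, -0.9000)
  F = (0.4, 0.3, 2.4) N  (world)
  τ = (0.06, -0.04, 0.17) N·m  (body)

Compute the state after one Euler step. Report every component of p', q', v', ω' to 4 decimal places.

a = (0.0800, 0.0600, 0.4800)
p' = p + v·dt = (-0.5760, 2.7100, -0.3720)
v' = v + a·dt = (1.2016, 0.5012, 1.4096)
(τ − ω×Iω)/I = (0.2400, -0.8650, 1.4917)
new body rate ω' = (-0.2952, -0.5173, -0.8702)
Hamilton product q⊗(0,ω) = (-0.4237732, 0.4519359, 0.5912659, 0.6454267)
updated quaternion q' = (-0.8843, 0.0761, -0.3636, -0.2829)

p' = (-0.5760, 2.7100, -0.3720)
q' = (-0.8843, 0.0761, -0.3636, -0.2829)
v' = (1.2016, 0.5012, 1.4096)
ω' = (-0.2952, -0.5173, -0.8702)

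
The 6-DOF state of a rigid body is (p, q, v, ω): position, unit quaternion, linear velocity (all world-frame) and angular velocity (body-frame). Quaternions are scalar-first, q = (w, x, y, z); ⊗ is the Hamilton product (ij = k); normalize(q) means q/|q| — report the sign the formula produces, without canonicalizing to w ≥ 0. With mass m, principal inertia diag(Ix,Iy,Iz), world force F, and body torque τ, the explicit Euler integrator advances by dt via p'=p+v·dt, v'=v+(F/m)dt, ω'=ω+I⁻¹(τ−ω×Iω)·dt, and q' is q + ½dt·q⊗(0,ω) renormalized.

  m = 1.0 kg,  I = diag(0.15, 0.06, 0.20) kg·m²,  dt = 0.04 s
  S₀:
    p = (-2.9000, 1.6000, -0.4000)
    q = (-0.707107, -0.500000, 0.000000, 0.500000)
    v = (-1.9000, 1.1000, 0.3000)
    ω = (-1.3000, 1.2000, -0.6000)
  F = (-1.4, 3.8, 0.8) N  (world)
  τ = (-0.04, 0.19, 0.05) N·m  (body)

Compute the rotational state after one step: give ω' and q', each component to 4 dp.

α = I⁻¹(τ − ω×Iω) = (0.4053, 3.8167, -0.4520)
ω' = ω + α·dt = (-1.2838, 1.3527, -0.6181)
q⊗(0,ω) = (-0.3500000, 0.3192391, -1.7985284, -0.1757358)
q' = normalize(q + ½dt·q⊗(0,ω)) = (-0.7136, -0.4933, -0.0359, 0.4961)

ω' = (-1.2838, 1.3527, -0.6181)
q' = (-0.7136, -0.4933, -0.0359, 0.4961)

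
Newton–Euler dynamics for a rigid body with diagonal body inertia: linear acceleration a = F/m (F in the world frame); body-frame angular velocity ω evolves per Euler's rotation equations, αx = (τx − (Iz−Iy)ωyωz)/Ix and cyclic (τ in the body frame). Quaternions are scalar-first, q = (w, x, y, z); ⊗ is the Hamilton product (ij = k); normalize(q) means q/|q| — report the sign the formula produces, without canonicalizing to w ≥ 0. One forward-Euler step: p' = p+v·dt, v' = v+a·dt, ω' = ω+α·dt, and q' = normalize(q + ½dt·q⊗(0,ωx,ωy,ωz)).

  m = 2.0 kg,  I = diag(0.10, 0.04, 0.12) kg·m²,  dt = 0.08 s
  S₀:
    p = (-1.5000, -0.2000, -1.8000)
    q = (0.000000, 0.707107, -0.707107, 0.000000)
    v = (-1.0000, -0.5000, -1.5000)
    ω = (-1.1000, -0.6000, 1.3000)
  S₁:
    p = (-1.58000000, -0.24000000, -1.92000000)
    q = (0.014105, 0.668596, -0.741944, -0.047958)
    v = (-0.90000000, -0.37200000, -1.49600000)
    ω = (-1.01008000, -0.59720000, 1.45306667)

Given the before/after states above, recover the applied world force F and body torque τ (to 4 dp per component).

F = (2.5000, 3.2000, 0.1000)
τ = (0.0500, 0.0300, 0.1900)

Δω = ω₁−ω₀ = (0.08992000, 0.00280000, 0.15306667)
precession coupling = (-0.0624, 0.0286, -0.0396)
I·α + gyro = (0.0500, 0.0300, 0.1900)
Δv = v₁−v₀ = (0.10000000, 0.12800000, 0.00400000)
applied force F = (2.5000, 3.2000, 0.1000)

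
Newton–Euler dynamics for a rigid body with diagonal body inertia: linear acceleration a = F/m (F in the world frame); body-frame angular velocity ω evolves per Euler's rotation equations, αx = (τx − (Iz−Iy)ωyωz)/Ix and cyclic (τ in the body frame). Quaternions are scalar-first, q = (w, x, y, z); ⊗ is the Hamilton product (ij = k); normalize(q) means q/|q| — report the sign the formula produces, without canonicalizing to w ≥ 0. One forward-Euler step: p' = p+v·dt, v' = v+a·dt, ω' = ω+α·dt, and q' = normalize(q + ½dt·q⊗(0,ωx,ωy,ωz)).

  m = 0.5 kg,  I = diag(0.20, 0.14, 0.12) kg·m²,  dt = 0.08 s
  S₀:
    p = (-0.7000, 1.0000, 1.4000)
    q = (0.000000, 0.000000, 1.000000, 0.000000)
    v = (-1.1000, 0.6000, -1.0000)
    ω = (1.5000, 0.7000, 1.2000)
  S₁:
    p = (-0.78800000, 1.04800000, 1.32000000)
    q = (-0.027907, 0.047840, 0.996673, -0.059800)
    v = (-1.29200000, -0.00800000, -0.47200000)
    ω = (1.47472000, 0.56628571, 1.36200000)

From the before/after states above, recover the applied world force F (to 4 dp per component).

Δv = v₁−v₀ = (-0.19200000, -0.60800000, 0.52800000)
applied force F = (-1.2000, -3.8000, 3.3000)

F = (-1.2000, -3.8000, 3.3000)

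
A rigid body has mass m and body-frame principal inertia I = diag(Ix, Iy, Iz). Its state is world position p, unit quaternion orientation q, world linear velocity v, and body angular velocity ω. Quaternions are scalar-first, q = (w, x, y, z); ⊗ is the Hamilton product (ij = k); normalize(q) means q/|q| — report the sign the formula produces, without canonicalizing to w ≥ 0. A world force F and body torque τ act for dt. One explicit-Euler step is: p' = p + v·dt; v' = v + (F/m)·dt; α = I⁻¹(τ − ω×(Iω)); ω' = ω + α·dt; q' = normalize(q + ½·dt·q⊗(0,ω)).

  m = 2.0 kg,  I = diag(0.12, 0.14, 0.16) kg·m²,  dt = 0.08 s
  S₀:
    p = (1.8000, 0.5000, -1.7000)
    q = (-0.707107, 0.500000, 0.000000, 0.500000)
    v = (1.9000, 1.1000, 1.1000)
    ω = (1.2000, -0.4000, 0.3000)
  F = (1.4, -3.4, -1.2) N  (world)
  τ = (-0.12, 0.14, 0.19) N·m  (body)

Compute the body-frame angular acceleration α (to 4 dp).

α = (-0.9800, 1.1029, 1.2475)

precession coupling ω×(Iω) = (-0.0024, -0.0144, -0.0096)
(τ − ω×Iω)/I = (-0.9800, 1.1029, 1.2475)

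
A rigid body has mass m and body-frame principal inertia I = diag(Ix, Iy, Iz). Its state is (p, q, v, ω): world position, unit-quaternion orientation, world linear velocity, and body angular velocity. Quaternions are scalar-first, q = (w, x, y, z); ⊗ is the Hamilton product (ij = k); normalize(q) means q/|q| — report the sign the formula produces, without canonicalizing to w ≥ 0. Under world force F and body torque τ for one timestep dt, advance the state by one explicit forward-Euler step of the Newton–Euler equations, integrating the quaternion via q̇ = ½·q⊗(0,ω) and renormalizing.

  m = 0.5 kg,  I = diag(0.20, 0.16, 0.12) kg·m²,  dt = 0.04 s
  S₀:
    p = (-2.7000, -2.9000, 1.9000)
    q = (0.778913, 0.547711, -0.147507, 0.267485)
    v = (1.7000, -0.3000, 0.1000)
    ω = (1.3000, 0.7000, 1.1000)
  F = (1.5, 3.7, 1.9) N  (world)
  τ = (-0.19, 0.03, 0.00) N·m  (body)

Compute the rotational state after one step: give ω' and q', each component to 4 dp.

ω' = (1.2682, 0.6789, 1.1121)
q' = (0.7603, 0.5606, -0.1416, 0.2959)

angular accel α = (-0.7960, -0.5275, 0.3033)
ω' = ω + α·dt = (1.2682, 0.6789, 1.1121)
Hamilton product q⊗(0,ω) = (-0.9030029, 0.6630897, 0.2904875, 1.4319611)
updated quaternion q' = (0.7603, 0.5606, -0.1416, 0.2959)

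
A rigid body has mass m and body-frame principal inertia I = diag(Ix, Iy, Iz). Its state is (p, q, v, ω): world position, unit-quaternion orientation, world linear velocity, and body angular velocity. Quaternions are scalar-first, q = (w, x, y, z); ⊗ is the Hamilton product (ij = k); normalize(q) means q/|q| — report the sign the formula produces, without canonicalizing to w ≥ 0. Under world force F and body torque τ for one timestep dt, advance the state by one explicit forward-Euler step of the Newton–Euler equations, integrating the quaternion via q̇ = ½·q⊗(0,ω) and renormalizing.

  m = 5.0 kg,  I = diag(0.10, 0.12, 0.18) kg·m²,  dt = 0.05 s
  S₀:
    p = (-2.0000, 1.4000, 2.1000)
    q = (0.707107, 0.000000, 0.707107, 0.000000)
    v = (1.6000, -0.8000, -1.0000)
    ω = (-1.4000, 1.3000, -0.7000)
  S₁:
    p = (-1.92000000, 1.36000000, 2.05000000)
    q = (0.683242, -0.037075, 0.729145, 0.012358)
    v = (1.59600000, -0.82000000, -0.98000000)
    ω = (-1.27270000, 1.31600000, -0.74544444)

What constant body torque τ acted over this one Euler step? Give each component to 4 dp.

τ = (0.2000, -0.0400, -0.2000)

rate change Δω = (0.12730000, 0.01600000, -0.04544444)
precession coupling = (-0.0546, -0.0784, -0.0364)
I·α + gyro = (0.2000, -0.0400, -0.2000)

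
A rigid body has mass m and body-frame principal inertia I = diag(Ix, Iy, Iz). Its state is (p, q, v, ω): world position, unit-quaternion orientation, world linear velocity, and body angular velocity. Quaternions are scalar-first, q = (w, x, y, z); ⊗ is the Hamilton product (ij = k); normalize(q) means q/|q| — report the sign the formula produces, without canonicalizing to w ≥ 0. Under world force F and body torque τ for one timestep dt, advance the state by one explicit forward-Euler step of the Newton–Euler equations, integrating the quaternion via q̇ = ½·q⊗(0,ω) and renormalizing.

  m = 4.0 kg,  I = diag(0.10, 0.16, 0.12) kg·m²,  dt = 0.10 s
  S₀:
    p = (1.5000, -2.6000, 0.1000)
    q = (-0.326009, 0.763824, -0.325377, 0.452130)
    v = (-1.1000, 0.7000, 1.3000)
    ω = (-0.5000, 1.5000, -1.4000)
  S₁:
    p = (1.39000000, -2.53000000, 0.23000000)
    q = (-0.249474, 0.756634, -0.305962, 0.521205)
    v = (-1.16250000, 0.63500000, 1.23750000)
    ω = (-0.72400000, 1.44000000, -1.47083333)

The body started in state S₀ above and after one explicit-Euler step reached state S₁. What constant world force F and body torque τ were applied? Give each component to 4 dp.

v₁ − v₀ = (-0.06250000, -0.06500000, -0.06250000)
F = m·Δv/dt = (-2.5000, -2.6000, -2.5000)
Δω = ω₁−ω₀ = (-0.22400000, -0.06000000, -0.07083333)
precession coupling = (0.0840, -0.0140, -0.0450)
applied torque τ = (-0.1400, -0.1100, -0.1300)

F = (-2.5000, -2.6000, -2.5000)
τ = (-0.1400, -0.1100, -0.1300)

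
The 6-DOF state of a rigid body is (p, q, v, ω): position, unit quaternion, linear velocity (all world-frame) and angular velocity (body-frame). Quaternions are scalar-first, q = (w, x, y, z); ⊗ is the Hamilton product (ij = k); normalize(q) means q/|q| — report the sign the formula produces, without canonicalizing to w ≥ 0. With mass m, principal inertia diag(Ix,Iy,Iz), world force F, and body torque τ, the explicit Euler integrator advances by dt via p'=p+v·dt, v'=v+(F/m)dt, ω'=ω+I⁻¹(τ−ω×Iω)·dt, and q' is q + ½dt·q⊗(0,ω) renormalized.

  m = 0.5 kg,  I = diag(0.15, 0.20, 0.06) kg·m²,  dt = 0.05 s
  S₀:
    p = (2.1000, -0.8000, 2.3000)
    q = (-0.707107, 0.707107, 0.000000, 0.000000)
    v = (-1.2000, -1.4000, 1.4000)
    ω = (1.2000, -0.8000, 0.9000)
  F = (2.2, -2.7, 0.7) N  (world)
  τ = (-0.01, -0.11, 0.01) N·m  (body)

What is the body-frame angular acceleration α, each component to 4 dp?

α = (-0.7387, -1.0360, 0.9667)

precession coupling ω×(Iω) = (0.1008, 0.0972, -0.0480)
angular accel α = (-0.7387, -1.0360, 0.9667)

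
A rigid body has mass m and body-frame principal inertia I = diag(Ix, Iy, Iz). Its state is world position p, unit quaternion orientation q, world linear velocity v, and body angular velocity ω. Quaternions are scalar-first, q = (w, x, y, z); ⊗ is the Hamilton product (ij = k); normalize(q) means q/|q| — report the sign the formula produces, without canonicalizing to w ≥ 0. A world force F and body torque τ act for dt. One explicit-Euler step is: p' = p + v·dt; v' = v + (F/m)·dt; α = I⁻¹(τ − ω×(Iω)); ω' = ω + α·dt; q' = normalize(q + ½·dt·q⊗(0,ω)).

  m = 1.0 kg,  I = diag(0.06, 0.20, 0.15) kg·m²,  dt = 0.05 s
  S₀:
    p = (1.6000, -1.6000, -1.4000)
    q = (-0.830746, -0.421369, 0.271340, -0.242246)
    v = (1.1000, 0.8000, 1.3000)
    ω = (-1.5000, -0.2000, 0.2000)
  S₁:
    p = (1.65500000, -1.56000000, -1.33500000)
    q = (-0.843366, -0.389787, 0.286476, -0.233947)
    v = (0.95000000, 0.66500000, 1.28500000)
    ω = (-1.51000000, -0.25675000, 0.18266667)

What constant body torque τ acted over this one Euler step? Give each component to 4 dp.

Δω = ω₁−ω₀ = (-0.01000000, -0.05675000, -0.01733333)
τ = I·(Δω/dt) + ω₀×(Iω₀) = (-0.0100, -0.2000, -0.0100)

τ = (-0.0100, -0.2000, -0.0100)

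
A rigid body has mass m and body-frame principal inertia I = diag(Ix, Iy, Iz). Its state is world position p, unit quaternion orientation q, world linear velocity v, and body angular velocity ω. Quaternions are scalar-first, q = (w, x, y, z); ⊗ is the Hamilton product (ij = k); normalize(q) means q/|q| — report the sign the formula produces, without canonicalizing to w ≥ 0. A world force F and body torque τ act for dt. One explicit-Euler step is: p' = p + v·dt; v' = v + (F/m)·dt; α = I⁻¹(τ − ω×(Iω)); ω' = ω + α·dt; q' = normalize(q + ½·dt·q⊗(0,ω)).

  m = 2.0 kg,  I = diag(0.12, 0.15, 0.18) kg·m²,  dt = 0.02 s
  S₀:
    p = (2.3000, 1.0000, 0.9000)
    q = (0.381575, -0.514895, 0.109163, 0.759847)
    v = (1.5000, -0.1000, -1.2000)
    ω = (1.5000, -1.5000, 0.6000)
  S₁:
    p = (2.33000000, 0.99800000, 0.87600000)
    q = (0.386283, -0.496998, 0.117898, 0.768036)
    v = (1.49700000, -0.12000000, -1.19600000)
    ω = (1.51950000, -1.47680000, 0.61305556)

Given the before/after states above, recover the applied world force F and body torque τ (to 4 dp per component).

velocity change Δv = (-0.00300000, -0.02000000, 0.00400000)
F = m·Δv/dt = (-0.3000, -2.0000, 0.4000)
Δω = ω₁−ω₀ = (0.01950000, 0.02320000, 0.01305556)
τ = I·(Δω/dt) + ω₀×(Iω₀) = (0.0900, 0.1200, 0.0500)

F = (-0.3000, -2.0000, 0.4000)
τ = (0.0900, 0.1200, 0.0500)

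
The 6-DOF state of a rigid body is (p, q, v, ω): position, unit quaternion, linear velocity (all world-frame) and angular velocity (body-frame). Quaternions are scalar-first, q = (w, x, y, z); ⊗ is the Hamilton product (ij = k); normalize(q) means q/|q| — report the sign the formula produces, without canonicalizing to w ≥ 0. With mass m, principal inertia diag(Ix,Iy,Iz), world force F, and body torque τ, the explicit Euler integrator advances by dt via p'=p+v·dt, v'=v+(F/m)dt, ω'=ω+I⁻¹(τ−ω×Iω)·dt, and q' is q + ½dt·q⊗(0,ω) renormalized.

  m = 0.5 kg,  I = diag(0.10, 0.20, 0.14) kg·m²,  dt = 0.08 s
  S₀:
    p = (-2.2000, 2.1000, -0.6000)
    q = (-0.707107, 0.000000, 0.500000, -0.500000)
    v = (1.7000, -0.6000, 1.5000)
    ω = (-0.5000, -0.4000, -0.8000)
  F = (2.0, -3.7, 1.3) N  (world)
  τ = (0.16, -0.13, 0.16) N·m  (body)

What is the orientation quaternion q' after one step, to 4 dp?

q' = (-0.7145, -0.0098, 0.5209, -0.4670)

2q̇ = q⊗(0,ω) = (-0.2000000, -0.2464465, 0.5328428, 0.8156856)
updated quaternion q' = (-0.7145, -0.0098, 0.5209, -0.4670)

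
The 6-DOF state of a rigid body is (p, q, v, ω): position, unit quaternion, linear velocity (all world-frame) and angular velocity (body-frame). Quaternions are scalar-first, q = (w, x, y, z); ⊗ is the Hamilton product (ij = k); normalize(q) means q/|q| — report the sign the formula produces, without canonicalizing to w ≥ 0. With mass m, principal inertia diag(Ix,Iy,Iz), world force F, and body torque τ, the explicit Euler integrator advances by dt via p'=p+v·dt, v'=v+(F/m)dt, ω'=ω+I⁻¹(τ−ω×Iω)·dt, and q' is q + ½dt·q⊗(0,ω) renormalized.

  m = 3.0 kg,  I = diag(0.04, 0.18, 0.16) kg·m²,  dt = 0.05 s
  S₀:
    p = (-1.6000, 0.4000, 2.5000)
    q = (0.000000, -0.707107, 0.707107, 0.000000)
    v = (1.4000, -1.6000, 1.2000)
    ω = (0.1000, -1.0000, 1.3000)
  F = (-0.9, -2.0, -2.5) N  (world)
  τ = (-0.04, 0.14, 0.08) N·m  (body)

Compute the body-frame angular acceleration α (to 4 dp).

α = (-1.6500, 0.8644, 0.5875)

ω×(Iω) gyroscopic = (0.0260, -0.0156, -0.0140)
angular accel α = (-1.6500, 0.8644, 0.5875)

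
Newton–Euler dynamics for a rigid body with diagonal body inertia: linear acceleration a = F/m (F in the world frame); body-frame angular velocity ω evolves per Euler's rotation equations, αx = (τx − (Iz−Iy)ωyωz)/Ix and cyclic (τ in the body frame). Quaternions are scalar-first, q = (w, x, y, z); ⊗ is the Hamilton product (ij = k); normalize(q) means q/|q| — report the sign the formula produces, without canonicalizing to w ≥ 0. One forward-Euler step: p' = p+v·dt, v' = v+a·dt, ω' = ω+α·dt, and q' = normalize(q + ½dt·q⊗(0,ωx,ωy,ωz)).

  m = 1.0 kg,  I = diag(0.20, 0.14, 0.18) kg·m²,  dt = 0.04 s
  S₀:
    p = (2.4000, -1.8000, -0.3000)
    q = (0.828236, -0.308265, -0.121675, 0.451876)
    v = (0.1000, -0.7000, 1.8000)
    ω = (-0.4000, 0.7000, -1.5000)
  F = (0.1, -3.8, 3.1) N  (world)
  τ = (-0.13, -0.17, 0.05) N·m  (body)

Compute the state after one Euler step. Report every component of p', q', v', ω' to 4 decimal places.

a = (0.1000, -3.8000, 3.1000)
p' = p + v·dt = (2.4040, -1.8280, -0.2280)
v + (F/m)dt = (0.1040, -0.8520, 1.9240)
(τ − ω×Iω)/I = (-0.4400, -1.3000, 0.1844)
new body rate ω' = (-0.4176, 0.6480, -1.4926)
2q̇ = q⊗(0,ω) = (0.6396805, -0.4650951, -0.0633827, -1.5068095)
q' = normalize(q + ½dt·q⊗(0,ω)) = (0.8405, -0.3174, -0.1229, 0.4215)

p' = (2.4040, -1.8280, -0.2280)
q' = (0.8405, -0.3174, -0.1229, 0.4215)
v' = (0.1040, -0.8520, 1.9240)
ω' = (-0.4176, 0.6480, -1.4926)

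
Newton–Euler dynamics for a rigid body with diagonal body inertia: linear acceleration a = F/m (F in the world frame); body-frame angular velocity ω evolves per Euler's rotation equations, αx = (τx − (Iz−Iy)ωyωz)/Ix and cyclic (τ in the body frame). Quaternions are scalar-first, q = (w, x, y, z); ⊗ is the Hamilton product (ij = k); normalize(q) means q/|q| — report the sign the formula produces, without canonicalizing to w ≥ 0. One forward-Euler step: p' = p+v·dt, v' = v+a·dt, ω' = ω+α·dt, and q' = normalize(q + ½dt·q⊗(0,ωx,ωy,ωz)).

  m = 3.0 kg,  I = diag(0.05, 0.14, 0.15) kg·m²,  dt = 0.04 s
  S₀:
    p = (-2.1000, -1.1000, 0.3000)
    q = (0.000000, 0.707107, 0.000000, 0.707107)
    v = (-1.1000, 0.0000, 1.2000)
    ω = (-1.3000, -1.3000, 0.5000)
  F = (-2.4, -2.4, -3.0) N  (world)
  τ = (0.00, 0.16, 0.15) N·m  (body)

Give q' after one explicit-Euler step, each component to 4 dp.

q' = (0.0113, 0.7250, -0.0254, 0.6882)

2q̇ = q⊗(0,ω) = (0.5656856, 0.9192391, -1.2727926, -0.9192391)
q + ½dt·q⊗(0,ω), renormalized = (0.0113, 0.7250, -0.0254, 0.6882)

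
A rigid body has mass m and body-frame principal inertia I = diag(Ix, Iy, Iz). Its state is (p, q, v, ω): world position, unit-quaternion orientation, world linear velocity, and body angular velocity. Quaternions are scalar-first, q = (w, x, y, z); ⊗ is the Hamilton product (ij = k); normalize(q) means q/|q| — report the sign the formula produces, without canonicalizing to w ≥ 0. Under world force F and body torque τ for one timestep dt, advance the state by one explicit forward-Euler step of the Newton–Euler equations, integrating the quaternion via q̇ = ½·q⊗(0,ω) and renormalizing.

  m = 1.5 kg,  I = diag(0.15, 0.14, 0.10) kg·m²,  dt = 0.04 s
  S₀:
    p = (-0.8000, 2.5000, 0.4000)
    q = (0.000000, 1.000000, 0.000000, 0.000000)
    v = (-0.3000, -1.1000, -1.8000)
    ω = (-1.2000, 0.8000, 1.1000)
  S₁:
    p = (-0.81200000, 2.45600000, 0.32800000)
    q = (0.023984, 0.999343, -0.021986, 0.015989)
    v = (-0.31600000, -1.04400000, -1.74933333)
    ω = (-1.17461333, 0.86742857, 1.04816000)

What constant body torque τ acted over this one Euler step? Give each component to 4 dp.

τ = (0.0600, 0.1700, -0.1200)

rate change Δω = (0.02538667, 0.06742857, -0.05184000)
ω₀×(Iω₀) = (-0.0352, -0.0660, 0.0096)
applied torque τ = (0.0600, 0.1700, -0.1200)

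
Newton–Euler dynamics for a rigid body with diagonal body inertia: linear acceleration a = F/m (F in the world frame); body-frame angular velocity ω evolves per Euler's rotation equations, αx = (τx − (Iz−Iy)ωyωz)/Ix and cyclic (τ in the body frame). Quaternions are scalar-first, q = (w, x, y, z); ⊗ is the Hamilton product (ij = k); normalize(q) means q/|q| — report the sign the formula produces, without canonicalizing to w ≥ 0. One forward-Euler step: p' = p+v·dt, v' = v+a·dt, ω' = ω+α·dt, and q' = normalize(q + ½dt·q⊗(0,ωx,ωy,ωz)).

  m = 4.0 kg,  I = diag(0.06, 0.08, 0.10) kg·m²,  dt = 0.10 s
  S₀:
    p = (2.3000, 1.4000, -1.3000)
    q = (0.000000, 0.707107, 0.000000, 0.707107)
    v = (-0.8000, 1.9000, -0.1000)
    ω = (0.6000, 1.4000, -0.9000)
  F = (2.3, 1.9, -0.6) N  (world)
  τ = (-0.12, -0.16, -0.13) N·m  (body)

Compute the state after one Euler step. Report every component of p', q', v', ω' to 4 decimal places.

p' = (2.2200, 1.5900, -1.3100)
q' = (0.0106, 0.6551, 0.0528, 0.7537)
v' = (-0.7425, 1.9475, -0.1150)
ω' = (0.4420, 1.1730, -1.0468)

p' = p + v·dt = (2.2200, 1.5900, -1.3100)
v + (F/m)dt = (-0.7425, 1.9475, -0.1150)
ω×(Iω) gyroscopic = (-0.0252, 0.0216, 0.0168)
angular accel α = (-1.5800, -2.2700, -1.4680)
ω' = ω + α·dt = (0.4420, 1.1730, -1.0468)
q⊗(0,ω) = (0.2121321, -0.9899498, 1.0606605, 0.9899498)
updated quaternion q' = (0.0106, 0.6551, 0.0528, 0.7537)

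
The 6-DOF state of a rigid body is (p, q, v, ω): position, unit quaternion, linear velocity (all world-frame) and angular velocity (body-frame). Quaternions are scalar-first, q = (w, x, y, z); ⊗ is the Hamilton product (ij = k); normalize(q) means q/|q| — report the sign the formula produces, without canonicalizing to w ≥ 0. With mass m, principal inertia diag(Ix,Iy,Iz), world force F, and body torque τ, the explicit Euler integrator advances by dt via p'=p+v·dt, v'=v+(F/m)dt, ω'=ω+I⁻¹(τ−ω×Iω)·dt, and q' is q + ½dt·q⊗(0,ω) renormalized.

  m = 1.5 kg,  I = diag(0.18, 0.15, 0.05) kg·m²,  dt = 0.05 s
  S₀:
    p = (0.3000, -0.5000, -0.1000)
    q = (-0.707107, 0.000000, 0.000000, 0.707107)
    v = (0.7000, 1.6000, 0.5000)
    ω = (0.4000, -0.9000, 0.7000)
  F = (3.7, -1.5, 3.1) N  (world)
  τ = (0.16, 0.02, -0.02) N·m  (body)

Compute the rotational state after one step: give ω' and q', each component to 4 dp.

ω' = (0.4269, -0.9055, 0.6692)
q' = (-0.7192, 0.0088, 0.0230, 0.6944)

(τ − ω×Iω)/I = (0.5389, -0.1093, -0.6160)
ω' = ω + α·dt = (0.4269, -0.9055, 0.6692)
q⊗(0,ω) = (-0.4949749, 0.3535535, 0.9192391, -0.4949749)
q + ½dt·q⊗(0,ω), renormalized = (-0.7192, 0.0088, 0.0230, 0.6944)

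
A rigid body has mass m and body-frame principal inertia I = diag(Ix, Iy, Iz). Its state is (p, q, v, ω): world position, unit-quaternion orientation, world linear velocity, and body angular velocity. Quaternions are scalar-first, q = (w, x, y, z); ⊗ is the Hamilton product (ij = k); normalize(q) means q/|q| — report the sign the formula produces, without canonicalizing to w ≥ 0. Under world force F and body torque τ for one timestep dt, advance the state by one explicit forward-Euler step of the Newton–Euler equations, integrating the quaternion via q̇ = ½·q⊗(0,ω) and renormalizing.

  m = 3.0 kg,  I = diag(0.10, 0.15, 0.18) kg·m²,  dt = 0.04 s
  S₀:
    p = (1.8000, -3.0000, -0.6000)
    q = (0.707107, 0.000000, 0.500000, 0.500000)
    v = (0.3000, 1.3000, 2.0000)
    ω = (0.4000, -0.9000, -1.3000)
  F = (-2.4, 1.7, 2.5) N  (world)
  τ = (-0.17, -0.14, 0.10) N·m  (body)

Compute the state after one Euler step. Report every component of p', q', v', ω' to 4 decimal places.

p' = (1.8120, -2.9480, -0.5200)
q' = (0.7287, 0.0017, 0.4910, 0.4774)
v' = (0.2680, 1.3227, 2.0333)
ω' = (0.3180, -0.9484, -1.2738)

angular accel α = (-2.0510, -1.2107, 0.6556)
new body rate ω' = (0.3180, -0.9484, -1.2738)
2q̇ = q⊗(0,ω) = (1.1000000, 0.0828428, -0.4363963, -1.1192391)
updated quaternion q' = (0.7287, 0.0017, 0.4910, 0.4774)
p + v·dt = (1.8120, -2.9480, -0.5200)
v' = v + a·dt = (0.2680, 1.3227, 2.0333)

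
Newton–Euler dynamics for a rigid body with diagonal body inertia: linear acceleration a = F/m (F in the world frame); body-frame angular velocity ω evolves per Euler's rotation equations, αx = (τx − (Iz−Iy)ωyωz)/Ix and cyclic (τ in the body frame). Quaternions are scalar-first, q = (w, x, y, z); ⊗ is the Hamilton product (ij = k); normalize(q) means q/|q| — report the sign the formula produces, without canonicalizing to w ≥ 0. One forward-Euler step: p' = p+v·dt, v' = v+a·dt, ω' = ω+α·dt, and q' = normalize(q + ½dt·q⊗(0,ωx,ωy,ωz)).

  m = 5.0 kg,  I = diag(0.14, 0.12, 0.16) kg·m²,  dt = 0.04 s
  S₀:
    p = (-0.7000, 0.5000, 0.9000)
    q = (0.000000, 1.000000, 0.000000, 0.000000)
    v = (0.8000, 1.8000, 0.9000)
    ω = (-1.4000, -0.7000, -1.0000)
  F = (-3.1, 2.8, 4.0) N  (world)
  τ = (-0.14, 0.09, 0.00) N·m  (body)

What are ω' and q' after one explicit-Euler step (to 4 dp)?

ω' = (-1.4480, -0.6607, -0.9951)
q' = (0.0280, 0.9993, 0.0200, -0.0140)

α = I⁻¹(τ − ω×Iω) = (-1.2000, 0.9833, 0.1225)
new body rate ω' = (-1.4480, -0.6607, -0.9951)
Hamilton product q⊗(0,ω) = (1.4000000, 0.0000000, 1.0000000, -0.7000000)
updated quaternion q' = (0.0280, 0.9993, 0.0200, -0.0140)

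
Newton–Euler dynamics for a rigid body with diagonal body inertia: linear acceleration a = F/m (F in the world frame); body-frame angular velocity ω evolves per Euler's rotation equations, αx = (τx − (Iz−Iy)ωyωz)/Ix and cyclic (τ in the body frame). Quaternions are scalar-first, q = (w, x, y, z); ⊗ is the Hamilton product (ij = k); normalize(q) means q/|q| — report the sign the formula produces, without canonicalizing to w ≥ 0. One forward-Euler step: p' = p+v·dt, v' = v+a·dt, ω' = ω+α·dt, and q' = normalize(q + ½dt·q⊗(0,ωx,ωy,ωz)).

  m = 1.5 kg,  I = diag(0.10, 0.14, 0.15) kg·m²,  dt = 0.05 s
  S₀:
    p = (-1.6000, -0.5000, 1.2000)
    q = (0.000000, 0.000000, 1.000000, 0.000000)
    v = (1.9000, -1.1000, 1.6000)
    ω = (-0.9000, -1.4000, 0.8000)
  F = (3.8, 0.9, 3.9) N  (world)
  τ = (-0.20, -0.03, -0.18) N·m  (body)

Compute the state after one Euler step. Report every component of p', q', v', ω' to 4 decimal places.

p' = (-1.5050, -0.5550, 1.2800)
q' = (0.0350, 0.0200, 0.9989, 0.0225)
v' = (2.0267, -1.0700, 1.7300)
ω' = (-0.9944, -1.4236, 0.7232)

a = (2.5333, 0.6000, 2.6000)
new position p' = (-1.5050, -0.5550, 1.2800)
v' = v + a·dt = (2.0267, -1.0700, 1.7300)
precession coupling ω×(Iω) = (-0.0112, 0.0360, 0.0504)
α = I⁻¹(τ − ω×Iω) = (-1.8880, -0.4714, -1.5360)
ω' = ω + α·dt = (-0.9944, -1.4236, 0.7232)
Hamilton product q⊗(0,ω) = (1.4000000, 0.8000000, 0.0000000, 0.9000000)
q' = normalize(q + ½dt·q⊗(0,ω)) = (0.0350, 0.0200, 0.9989, 0.0225)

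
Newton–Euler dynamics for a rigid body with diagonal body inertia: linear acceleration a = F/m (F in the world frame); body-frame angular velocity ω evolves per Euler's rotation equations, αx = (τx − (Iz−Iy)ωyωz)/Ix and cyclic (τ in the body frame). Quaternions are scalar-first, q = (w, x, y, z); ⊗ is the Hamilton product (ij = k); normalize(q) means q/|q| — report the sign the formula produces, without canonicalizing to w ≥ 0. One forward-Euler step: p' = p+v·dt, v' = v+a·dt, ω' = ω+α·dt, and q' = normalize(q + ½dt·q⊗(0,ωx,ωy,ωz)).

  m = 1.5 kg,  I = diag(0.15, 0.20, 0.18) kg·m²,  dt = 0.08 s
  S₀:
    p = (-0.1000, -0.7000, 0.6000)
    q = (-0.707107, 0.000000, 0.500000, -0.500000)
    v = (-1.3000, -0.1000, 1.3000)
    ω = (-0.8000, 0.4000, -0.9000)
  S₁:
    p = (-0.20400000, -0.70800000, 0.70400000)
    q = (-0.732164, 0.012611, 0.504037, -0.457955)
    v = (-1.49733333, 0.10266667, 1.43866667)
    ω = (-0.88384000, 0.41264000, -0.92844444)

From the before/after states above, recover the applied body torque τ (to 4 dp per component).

τ = (-0.1500, 0.0100, -0.0800)

ω₁ − ω₀ = (-0.08384000, 0.01264000, -0.02844444)
precession coupling = (0.0072, -0.0216, -0.0160)
applied torque τ = (-0.1500, 0.0100, -0.0800)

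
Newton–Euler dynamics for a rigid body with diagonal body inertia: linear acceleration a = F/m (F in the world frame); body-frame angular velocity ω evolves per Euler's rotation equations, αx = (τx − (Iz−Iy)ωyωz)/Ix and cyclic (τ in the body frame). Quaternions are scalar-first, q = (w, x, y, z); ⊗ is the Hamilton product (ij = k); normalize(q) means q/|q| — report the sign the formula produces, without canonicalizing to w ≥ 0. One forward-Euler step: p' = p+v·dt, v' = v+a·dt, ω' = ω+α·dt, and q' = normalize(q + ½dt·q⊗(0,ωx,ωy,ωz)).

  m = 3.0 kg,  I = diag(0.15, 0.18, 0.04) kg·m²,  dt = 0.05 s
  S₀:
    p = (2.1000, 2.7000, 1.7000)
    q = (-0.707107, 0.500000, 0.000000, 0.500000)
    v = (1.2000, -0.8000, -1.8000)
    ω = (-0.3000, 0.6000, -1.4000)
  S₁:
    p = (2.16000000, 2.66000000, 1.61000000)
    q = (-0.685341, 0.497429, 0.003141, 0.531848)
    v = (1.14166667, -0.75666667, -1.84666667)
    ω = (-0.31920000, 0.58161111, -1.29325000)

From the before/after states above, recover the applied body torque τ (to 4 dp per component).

τ = (0.0600, -0.0200, 0.0800)

Δω = ω₁−ω₀ = (-0.01920000, -0.01838889, 0.10675000)
ω₀×(Iω₀) = (0.1176, 0.0462, -0.0054)
τ = I·(Δω/dt) + ω₀×(Iω₀) = (0.0600, -0.0200, 0.0800)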